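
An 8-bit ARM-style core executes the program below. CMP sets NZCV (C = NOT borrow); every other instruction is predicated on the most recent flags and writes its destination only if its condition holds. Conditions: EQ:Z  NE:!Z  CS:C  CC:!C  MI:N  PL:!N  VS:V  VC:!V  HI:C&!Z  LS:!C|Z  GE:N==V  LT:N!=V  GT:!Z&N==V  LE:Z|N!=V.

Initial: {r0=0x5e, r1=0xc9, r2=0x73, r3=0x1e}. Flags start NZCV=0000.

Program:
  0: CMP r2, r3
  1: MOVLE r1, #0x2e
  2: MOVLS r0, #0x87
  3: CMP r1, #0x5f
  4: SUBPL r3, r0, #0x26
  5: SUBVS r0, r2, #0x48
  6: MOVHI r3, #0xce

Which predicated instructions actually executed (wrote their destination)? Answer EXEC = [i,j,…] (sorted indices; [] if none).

0: ✓ CMP  NZCV=0010
1: · MOVLE
2: · MOVLS
3: ✓ CMP  NZCV=0011
4: ✓ SUBPL  r3←0x38
5: ✓ SUBVS  r0←0x2b
6: ✓ MOVHI  r3←0xce

EXEC = [4,5,6]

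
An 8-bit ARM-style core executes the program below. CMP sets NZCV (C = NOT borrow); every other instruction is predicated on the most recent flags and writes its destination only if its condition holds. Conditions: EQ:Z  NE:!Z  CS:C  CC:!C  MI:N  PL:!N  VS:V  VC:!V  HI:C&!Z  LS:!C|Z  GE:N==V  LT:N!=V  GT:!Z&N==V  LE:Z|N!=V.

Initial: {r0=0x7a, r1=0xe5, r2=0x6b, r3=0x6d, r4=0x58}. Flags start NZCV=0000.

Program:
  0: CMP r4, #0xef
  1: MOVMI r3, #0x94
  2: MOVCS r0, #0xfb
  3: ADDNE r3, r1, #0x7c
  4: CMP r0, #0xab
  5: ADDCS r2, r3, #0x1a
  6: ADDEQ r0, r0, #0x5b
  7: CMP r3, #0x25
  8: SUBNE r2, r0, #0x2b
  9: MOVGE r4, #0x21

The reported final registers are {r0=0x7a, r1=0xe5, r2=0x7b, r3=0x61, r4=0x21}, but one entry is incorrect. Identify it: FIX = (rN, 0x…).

FIX = (r2, 0x4f)

0: ✓ CMP  NZCV=0000
1: · MOVMI
2: · MOVCS
3: ✓ ADDNE  r3←0x61
4: ✓ CMP  NZCV=1001
5: · ADDCS
6: · ADDEQ
7: ✓ CMP  NZCV=0010
8: ✓ SUBNE  r2←0x4f
9: ✓ MOVGE  r4←0x21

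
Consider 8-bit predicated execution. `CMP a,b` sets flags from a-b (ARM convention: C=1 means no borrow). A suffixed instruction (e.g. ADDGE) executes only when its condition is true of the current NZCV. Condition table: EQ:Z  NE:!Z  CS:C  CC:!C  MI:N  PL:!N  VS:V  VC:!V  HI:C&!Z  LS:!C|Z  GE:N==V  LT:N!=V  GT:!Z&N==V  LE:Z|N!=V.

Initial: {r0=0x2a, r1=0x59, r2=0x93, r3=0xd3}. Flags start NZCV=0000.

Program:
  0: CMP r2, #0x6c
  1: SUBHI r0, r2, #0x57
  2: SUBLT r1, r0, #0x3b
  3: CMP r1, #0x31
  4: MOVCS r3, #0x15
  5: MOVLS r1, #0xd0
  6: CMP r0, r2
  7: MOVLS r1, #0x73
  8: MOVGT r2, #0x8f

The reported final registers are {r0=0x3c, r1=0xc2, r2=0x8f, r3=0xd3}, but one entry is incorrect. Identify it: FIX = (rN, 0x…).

FIX = (r1, 0x73)

[0] flags=0011 → (cmp)
[1] flags=0011 HI?T → r0=0x3c
[2] flags=0011 LT?T → r1=0x01
[3] flags=1000 → (cmp)
[4] flags=1000 CS?F → skip
[5] flags=1000 LS?T → r1=0xd0
[6] flags=1001 → (cmp)
[7] flags=1001 LS?T → r1=0x73
[8] flags=1001 GT?T → r2=0x8f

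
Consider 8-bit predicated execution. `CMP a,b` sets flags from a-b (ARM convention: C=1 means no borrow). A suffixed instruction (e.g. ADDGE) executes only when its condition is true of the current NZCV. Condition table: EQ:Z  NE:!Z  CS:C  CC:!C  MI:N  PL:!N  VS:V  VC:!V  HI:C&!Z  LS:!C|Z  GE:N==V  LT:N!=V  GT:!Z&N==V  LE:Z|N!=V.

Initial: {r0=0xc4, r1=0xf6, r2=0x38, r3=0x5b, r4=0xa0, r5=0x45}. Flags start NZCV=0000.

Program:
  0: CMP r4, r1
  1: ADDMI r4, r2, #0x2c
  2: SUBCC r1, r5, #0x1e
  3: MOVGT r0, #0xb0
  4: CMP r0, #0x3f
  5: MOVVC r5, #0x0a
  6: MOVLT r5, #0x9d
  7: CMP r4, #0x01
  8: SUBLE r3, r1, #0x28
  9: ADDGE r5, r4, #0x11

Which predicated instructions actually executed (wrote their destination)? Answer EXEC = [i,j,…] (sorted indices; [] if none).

0: ✓ CMP  NZCV=1000
1: ✓ ADDMI  r4←0x64
2: ✓ SUBCC  r1←0x27
3: · MOVGT
4: ✓ CMP  NZCV=1010
5: ✓ MOVVC  r5←0x0a
6: ✓ MOVLT  r5←0x9d
7: ✓ CMP  NZCV=0010
8: · SUBLE
9: ✓ ADDGE  r5←0x75

EXEC = [1,2,5,6,9]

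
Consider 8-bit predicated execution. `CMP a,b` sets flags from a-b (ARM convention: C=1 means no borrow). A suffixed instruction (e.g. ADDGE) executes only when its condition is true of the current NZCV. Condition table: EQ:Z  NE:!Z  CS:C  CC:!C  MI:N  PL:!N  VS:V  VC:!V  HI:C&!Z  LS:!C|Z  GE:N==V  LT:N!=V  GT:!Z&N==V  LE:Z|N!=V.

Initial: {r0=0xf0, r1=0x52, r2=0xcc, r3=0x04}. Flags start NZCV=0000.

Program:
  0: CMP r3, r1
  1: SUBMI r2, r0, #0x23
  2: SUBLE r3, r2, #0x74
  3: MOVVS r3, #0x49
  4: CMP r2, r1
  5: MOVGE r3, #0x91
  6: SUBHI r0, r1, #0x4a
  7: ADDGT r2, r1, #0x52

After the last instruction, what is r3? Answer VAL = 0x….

VAL = 0x59

[0] flags=1000 → (cmp)
[1] flags=1000 MI?T → r2=0xcd
[2] flags=1000 LE?T → r3=0x59
[3] flags=1000 VS?F → skip
[4] flags=0011 → (cmp)
[5] flags=0011 GE?F → skip
[6] flags=0011 HI?T → r0=0x08
[7] flags=0011 GT?F → skip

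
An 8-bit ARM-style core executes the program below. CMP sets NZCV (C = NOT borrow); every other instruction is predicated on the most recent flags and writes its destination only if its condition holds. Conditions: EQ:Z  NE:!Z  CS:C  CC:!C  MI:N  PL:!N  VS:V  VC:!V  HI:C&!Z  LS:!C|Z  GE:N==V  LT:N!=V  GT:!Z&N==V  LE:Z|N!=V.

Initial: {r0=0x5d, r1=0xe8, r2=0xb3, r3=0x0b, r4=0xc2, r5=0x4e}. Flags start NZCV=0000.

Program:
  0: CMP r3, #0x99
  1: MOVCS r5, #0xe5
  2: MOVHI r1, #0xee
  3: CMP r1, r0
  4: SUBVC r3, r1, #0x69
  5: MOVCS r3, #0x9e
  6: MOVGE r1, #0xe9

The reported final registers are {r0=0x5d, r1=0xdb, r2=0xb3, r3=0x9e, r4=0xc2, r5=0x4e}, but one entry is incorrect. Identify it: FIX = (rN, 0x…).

FIX = (r1, 0xe8)

[0] flags=0000 → (cmp)
[1] flags=0000 CS?F → skip
[2] flags=0000 HI?F → skip
[3] flags=1010 → (cmp)
[4] flags=1010 VC?T → r3=0x7f
[5] flags=1010 CS?T → r3=0x9e
[6] flags=1010 GE?F → skip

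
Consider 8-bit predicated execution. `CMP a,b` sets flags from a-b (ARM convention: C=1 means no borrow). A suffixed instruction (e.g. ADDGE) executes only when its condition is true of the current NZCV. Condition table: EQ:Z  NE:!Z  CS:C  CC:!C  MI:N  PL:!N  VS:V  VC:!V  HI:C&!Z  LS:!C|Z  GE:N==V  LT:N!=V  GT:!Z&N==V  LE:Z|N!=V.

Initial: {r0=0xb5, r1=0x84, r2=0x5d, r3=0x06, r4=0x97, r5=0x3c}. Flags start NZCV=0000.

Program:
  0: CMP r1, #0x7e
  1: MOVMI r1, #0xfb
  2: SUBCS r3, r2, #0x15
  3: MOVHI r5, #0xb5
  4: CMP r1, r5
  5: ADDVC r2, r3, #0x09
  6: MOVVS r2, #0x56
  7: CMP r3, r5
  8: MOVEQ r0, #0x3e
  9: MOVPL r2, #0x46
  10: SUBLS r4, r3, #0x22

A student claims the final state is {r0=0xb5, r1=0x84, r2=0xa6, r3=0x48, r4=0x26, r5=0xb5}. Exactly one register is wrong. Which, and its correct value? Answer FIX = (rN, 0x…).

FIX = (r2, 0x51)

[0] flags=0011 → (cmp)
[1] flags=0011 MI?F → skip
[2] flags=0011 CS?T → r3=0x48
[3] flags=0011 HI?T → r5=0xb5
[4] flags=1000 → (cmp)
[5] flags=1000 VC?T → r2=0x51
[6] flags=1000 VS?F → skip
[7] flags=1001 → (cmp)
[8] flags=1001 EQ?F → skip
[9] flags=1001 PL?F → skip
[10] flags=1001 LS?T → r4=0x26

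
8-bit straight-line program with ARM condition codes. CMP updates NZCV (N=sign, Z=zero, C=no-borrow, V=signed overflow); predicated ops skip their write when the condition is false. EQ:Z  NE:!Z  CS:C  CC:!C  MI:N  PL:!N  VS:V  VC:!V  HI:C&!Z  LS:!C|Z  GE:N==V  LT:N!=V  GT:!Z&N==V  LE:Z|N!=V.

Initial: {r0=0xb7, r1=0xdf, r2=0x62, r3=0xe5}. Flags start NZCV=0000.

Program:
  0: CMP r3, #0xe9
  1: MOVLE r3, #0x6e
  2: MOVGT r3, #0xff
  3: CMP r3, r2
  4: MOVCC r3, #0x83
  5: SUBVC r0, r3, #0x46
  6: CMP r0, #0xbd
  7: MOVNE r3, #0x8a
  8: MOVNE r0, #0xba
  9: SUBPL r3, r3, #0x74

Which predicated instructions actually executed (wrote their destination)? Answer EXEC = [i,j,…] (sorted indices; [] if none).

EXEC = [1,5,7,8,9]

[0] flags=1000 → (cmp)
[1] flags=1000 LE?T → r3=0x6e
[2] flags=1000 GT?F → skip
[3] flags=0010 → (cmp)
[4] flags=0010 CC?F → skip
[5] flags=0010 VC?T → r0=0x28
[6] flags=0000 → (cmp)
[7] flags=0000 NE?T → r3=0x8a
[8] flags=0000 NE?T → r0=0xba
[9] flags=0000 PL?T → r3=0x16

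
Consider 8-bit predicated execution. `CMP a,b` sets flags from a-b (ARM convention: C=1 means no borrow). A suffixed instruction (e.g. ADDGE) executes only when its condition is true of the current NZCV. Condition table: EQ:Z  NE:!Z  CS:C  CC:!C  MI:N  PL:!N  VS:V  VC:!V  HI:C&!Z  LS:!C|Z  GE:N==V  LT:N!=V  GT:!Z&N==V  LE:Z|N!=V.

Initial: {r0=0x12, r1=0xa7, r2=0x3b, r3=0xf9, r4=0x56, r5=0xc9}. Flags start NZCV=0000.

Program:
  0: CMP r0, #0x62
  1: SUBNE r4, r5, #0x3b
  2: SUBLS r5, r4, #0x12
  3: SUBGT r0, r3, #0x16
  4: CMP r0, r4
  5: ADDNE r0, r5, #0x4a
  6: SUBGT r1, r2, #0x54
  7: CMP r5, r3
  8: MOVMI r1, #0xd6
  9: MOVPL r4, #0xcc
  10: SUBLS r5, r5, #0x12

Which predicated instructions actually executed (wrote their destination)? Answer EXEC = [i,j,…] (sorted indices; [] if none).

EXEC = [1,2,5,6,8,10]

0: ✓ CMP  NZCV=1000
1: ✓ SUBNE  r4←0x8e
2: ✓ SUBLS  r5←0x7c
3: · SUBGT
4: ✓ CMP  NZCV=1001
5: ✓ ADDNE  r0←0xc6
6: ✓ SUBGT  r1←0xe7
7: ✓ CMP  NZCV=1001
8: ✓ MOVMI  r1←0xd6
9: · MOVPL
10: ✓ SUBLS  r5←0x6a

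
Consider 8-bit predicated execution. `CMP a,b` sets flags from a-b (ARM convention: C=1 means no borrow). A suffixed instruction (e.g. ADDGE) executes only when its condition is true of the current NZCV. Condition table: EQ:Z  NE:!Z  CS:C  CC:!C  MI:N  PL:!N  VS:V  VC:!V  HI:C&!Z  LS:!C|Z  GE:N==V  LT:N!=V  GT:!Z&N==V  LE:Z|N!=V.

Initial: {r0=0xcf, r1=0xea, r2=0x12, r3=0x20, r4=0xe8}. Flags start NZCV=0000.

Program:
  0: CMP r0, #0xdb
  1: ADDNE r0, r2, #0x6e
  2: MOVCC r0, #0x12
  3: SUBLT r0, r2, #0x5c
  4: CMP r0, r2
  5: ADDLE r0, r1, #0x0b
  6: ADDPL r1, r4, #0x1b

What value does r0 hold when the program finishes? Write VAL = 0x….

VAL = 0xf5

[0] flags=1000 → (cmp)
[1] flags=1000 NE?T → r0=0x80
[2] flags=1000 CC?T → r0=0x12
[3] flags=1000 LT?T → r0=0xb6
[4] flags=1010 → (cmp)
[5] flags=1010 LE?T → r0=0xf5
[6] flags=1010 PL?F → skip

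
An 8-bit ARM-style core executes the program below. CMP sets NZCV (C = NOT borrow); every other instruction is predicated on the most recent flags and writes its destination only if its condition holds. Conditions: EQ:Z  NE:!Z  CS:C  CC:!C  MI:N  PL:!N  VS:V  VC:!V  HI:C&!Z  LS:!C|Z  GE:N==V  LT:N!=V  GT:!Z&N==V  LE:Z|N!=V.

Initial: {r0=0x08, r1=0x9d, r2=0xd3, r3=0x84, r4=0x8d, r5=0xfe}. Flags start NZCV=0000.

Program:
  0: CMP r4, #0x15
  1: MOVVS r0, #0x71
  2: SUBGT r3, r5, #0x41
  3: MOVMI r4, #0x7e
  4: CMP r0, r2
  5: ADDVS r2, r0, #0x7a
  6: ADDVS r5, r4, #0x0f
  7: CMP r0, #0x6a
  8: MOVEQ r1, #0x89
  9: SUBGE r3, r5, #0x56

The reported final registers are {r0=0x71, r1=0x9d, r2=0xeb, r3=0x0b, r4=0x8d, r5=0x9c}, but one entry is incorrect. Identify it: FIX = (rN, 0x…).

FIX = (r3, 0x46)

[0] flags=0011 → (cmp)
[1] flags=0011 VS?T → r0=0x71
[2] flags=0011 GT?F → skip
[3] flags=0011 MI?F → skip
[4] flags=1001 → (cmp)
[5] flags=1001 VS?T → r2=0xeb
[6] flags=1001 VS?T → r5=0x9c
[7] flags=0010 → (cmp)
[8] flags=0010 EQ?F → skip
[9] flags=0010 GE?T → r3=0x46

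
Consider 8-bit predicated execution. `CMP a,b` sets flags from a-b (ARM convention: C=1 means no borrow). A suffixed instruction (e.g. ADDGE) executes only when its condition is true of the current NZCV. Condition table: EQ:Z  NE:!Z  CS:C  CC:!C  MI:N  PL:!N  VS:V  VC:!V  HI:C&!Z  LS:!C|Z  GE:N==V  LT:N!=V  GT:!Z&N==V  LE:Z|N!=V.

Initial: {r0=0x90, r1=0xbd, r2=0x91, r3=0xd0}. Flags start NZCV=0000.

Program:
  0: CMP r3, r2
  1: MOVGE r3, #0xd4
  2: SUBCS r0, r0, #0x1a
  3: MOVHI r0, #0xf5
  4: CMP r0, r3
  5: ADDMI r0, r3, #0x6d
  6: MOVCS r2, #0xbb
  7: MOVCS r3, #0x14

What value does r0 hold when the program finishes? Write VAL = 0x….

0: ✓ CMP  NZCV=0010
1: ✓ MOVGE  r3←0xd4
2: ✓ SUBCS  r0←0x76
3: ✓ MOVHI  r0←0xf5
4: ✓ CMP  NZCV=0010
5: · ADDMI
6: ✓ MOVCS  r2←0xbb
7: ✓ MOVCS  r3←0x14

VAL = 0xf5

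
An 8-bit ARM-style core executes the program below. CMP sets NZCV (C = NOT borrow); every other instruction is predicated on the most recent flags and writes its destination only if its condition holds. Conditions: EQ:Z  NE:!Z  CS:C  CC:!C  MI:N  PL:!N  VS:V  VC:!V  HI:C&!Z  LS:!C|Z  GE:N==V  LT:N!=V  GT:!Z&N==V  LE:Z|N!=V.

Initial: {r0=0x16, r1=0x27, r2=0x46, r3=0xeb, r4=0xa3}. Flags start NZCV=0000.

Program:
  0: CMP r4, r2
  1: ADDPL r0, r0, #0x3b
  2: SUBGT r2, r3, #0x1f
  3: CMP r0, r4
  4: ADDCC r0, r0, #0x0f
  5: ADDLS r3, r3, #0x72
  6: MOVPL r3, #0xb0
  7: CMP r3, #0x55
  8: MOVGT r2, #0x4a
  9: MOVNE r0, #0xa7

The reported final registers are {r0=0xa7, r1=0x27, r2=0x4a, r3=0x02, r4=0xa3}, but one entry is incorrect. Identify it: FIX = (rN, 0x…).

FIX = (r3, 0x5d)

[0] flags=0011 → (cmp)
[1] flags=0011 PL?T → r0=0x51
[2] flags=0011 GT?F → skip
[3] flags=1001 → (cmp)
[4] flags=1001 CC?T → r0=0x60
[5] flags=1001 LS?T → r3=0x5d
[6] flags=1001 PL?F → skip
[7] flags=0010 → (cmp)
[8] flags=0010 GT?T → r2=0x4a
[9] flags=0010 NE?T → r0=0xa7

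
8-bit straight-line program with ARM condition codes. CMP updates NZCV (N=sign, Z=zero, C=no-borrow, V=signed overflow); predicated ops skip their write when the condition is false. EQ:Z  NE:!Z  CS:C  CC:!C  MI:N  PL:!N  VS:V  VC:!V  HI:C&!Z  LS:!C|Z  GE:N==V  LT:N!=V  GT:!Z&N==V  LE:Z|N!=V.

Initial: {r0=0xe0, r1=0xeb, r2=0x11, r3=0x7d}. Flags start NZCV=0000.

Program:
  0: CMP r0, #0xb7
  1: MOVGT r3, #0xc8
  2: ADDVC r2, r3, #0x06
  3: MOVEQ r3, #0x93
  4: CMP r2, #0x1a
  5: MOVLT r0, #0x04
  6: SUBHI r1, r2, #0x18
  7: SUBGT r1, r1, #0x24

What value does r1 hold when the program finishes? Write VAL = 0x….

[0] flags=0010 → (cmp)
[1] flags=0010 GT?T → r3=0xc8
[2] flags=0010 VC?T → r2=0xce
[3] flags=0010 EQ?F → skip
[4] flags=1010 → (cmp)
[5] flags=1010 LT?T → r0=0x04
[6] flags=1010 HI?T → r1=0xb6
[7] flags=1010 GT?F → skip

VAL = 0xb6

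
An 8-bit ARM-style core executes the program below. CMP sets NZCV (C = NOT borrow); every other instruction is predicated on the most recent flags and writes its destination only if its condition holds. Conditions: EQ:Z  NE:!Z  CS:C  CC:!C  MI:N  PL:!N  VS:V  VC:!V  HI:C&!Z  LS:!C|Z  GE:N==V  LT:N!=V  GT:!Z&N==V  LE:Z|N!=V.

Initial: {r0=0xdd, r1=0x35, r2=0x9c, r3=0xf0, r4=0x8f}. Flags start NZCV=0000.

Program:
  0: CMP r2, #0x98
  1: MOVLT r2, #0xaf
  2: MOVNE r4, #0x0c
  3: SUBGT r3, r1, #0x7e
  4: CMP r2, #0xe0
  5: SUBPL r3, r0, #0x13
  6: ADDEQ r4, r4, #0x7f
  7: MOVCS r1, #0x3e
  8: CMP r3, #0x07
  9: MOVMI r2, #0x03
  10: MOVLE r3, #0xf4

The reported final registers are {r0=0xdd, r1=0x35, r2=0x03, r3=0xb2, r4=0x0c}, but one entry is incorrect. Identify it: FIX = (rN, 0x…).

[0] flags=0010 → (cmp)
[1] flags=0010 LT?F → skip
[2] flags=0010 NE?T → r4=0x0c
[3] flags=0010 GT?T → r3=0xb7
[4] flags=1000 → (cmp)
[5] flags=1000 PL?F → skip
[6] flags=1000 EQ?F → skip
[7] flags=1000 CS?F → skip
[8] flags=1010 → (cmp)
[9] flags=1010 MI?T → r2=0x03
[10] flags=1010 LE?T → r3=0xf4

FIX = (r3, 0xf4)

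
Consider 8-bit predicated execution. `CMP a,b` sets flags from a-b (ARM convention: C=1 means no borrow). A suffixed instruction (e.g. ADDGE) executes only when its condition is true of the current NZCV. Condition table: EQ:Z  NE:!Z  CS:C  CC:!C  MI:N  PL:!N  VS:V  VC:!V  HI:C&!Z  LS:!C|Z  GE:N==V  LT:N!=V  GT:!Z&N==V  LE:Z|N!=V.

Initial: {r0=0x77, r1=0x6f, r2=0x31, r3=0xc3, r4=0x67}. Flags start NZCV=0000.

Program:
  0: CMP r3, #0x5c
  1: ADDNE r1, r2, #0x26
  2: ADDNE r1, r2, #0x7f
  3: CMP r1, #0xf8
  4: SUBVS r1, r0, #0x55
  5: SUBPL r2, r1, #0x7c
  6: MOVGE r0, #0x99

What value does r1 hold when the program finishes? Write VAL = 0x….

VAL = 0xb0

0: ✓ CMP  NZCV=0011
1: ✓ ADDNE  r1←0x57
2: ✓ ADDNE  r1←0xb0
3: ✓ CMP  NZCV=1000
4: · SUBVS
5: · SUBPL
6: · MOVGE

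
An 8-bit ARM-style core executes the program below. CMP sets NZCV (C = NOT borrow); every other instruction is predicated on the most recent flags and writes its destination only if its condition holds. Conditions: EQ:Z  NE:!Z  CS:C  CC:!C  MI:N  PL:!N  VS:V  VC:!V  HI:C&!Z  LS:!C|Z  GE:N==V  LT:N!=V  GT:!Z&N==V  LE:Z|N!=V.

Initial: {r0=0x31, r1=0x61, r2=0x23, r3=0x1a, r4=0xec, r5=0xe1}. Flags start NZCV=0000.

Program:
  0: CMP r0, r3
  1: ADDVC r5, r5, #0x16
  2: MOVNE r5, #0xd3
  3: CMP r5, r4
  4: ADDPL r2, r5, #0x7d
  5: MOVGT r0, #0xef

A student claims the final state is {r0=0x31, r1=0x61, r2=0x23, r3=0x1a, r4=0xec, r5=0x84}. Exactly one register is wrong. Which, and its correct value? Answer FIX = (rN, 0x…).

0: ✓ CMP  NZCV=0010
1: ✓ ADDVC  r5←0xf7
2: ✓ MOVNE  r5←0xd3
3: ✓ CMP  NZCV=1000
4: · ADDPL
5: · MOVGT

FIX = (r5, 0xd3)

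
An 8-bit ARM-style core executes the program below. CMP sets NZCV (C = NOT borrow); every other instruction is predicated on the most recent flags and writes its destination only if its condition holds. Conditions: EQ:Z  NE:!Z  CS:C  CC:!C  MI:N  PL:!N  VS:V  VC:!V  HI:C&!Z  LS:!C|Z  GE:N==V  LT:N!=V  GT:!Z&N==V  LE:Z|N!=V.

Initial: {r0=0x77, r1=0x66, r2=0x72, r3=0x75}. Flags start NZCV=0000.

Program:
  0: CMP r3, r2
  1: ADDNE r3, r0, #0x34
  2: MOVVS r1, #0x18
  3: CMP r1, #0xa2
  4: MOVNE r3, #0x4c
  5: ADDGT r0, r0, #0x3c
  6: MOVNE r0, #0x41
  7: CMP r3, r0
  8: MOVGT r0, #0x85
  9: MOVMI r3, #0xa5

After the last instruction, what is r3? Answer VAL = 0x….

VAL = 0x4c

[0] flags=0010 → (cmp)
[1] flags=0010 NE?T → r3=0xab
[2] flags=0010 VS?F → skip
[3] flags=1001 → (cmp)
[4] flags=1001 NE?T → r3=0x4c
[5] flags=1001 GT?T → r0=0xb3
[6] flags=1001 NE?T → r0=0x41
[7] flags=0010 → (cmp)
[8] flags=0010 GT?T → r0=0x85
[9] flags=0010 MI?F → skip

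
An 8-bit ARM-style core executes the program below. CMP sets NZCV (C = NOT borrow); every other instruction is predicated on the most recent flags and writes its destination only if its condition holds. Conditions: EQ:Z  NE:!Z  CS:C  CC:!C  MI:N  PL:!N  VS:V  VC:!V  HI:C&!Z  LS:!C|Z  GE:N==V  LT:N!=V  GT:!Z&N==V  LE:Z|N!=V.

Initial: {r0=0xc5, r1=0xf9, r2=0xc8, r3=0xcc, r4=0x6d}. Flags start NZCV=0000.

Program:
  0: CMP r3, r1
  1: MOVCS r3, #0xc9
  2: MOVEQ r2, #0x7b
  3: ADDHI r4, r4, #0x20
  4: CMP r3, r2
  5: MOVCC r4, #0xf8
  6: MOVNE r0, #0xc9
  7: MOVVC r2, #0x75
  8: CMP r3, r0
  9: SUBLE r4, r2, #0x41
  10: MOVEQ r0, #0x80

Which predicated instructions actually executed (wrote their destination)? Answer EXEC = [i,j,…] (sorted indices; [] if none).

[0] flags=1000 → (cmp)
[1] flags=1000 CS?F → skip
[2] flags=1000 EQ?F → skip
[3] flags=1000 HI?F → skip
[4] flags=0010 → (cmp)
[5] flags=0010 CC?F → skip
[6] flags=0010 NE?T → r0=0xc9
[7] flags=0010 VC?T → r2=0x75
[8] flags=0010 → (cmp)
[9] flags=0010 LE?F → skip
[10] flags=0010 EQ?F → skip

EXEC = [6,7]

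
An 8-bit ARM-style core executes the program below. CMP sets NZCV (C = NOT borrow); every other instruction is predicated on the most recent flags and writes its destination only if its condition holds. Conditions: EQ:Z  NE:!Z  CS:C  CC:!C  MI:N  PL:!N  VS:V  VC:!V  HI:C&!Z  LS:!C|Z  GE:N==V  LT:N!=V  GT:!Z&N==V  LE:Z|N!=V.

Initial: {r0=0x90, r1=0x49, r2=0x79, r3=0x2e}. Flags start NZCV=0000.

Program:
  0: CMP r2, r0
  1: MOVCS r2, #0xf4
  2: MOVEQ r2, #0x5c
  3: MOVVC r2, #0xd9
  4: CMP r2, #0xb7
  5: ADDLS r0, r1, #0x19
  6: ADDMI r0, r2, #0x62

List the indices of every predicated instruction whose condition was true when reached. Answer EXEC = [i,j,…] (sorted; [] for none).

EXEC = [5,6]

0: ✓ CMP  NZCV=1001
1: · MOVCS
2: · MOVEQ
3: · MOVVC
4: ✓ CMP  NZCV=1001
5: ✓ ADDLS  r0←0x62
6: ✓ ADDMI  r0←0xdb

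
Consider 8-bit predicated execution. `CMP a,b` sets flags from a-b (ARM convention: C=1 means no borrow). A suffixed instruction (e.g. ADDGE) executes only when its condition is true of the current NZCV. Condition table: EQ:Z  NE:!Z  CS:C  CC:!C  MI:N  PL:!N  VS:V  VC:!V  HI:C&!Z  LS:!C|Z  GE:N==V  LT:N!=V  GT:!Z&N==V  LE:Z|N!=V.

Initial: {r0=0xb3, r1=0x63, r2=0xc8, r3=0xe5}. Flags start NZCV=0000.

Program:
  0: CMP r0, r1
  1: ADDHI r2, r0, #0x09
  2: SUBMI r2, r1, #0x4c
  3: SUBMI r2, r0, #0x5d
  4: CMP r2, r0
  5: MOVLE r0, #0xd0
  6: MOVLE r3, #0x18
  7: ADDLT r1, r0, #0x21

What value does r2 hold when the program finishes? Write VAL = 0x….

[0] flags=0011 → (cmp)
[1] flags=0011 HI?T → r2=0xbc
[2] flags=0011 MI?F → skip
[3] flags=0011 MI?F → skip
[4] flags=0010 → (cmp)
[5] flags=0010 LE?F → skip
[6] flags=0010 LE?F → skip
[7] flags=0010 LT?F → skip

VAL = 0xbc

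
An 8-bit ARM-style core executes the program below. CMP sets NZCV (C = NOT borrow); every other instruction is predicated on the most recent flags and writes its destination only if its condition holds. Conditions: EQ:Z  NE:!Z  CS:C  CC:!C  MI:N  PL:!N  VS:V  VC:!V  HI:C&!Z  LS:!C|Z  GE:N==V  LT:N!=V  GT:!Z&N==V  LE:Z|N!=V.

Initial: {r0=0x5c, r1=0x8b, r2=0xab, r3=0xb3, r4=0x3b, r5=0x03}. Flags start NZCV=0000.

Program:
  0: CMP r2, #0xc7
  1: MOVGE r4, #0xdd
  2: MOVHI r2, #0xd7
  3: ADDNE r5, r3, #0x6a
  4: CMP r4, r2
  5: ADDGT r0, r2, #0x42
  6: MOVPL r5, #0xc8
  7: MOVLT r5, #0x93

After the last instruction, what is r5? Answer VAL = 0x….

[0] flags=1000 → (cmp)
[1] flags=1000 GE?F → skip
[2] flags=1000 HI?F → skip
[3] flags=1000 NE?T → r5=0x1d
[4] flags=1001 → (cmp)
[5] flags=1001 GT?T → r0=0xed
[6] flags=1001 PL?F → skip
[7] flags=1001 LT?F → skip

VAL = 0x1d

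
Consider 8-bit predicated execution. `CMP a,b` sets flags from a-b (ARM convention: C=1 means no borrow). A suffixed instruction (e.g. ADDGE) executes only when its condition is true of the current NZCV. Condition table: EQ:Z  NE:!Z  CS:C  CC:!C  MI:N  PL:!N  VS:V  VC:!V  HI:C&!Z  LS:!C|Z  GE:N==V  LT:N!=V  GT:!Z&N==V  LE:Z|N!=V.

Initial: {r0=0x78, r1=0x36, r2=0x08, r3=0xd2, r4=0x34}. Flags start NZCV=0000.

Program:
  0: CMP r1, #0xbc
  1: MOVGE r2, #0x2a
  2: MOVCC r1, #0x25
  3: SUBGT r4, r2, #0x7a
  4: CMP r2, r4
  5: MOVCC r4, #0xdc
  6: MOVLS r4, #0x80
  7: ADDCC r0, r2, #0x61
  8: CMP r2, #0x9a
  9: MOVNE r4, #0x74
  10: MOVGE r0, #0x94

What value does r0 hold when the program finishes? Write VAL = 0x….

0: ✓ CMP  NZCV=0000
1: ✓ MOVGE  r2←0x2a
2: ✓ MOVCC  r1←0x25
3: ✓ SUBGT  r4←0xb0
4: ✓ CMP  NZCV=0000
5: ✓ MOVCC  r4←0xdc
6: ✓ MOVLS  r4←0x80
7: ✓ ADDCC  r0←0x8b
8: ✓ CMP  NZCV=1001
9: ✓ MOVNE  r4←0x74
10: ✓ MOVGE  r0←0x94

VAL = 0x94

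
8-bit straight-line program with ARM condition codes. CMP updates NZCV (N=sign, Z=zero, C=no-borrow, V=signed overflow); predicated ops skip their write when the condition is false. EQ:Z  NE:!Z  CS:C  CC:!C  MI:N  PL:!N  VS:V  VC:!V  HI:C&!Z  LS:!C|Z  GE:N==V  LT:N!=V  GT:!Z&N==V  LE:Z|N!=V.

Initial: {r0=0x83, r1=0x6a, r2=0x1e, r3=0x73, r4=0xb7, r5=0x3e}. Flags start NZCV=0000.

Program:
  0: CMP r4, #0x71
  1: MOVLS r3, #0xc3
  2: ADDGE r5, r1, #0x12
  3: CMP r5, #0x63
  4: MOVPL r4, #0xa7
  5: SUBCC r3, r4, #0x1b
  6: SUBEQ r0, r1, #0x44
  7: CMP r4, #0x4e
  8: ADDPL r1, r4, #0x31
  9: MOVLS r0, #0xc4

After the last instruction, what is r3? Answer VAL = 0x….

[0] flags=0011 → (cmp)
[1] flags=0011 LS?F → skip
[2] flags=0011 GE?F → skip
[3] flags=1000 → (cmp)
[4] flags=1000 PL?F → skip
[5] flags=1000 CC?T → r3=0x9c
[6] flags=1000 EQ?F → skip
[7] flags=0011 → (cmp)
[8] flags=0011 PL?T → r1=0xe8
[9] flags=0011 LS?F → skip

VAL = 0x9c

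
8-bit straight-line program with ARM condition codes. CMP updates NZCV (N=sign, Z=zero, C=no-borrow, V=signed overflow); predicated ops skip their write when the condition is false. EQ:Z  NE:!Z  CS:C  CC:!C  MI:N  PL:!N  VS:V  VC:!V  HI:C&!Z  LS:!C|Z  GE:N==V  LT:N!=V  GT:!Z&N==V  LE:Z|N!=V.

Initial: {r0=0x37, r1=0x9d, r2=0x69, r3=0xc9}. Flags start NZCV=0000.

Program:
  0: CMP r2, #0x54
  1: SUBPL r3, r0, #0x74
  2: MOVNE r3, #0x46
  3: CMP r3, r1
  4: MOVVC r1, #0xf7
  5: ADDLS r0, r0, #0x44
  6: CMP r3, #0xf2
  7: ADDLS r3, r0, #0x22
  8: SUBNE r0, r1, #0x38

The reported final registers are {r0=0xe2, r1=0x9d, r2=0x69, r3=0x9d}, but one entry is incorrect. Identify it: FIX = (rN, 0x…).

0: ✓ CMP  NZCV=0010
1: ✓ SUBPL  r3←0xc3
2: ✓ MOVNE  r3←0x46
3: ✓ CMP  NZCV=1001
4: · MOVVC
5: ✓ ADDLS  r0←0x7b
6: ✓ CMP  NZCV=0000
7: ✓ ADDLS  r3←0x9d
8: ✓ SUBNE  r0←0x65

FIX = (r0, 0x65)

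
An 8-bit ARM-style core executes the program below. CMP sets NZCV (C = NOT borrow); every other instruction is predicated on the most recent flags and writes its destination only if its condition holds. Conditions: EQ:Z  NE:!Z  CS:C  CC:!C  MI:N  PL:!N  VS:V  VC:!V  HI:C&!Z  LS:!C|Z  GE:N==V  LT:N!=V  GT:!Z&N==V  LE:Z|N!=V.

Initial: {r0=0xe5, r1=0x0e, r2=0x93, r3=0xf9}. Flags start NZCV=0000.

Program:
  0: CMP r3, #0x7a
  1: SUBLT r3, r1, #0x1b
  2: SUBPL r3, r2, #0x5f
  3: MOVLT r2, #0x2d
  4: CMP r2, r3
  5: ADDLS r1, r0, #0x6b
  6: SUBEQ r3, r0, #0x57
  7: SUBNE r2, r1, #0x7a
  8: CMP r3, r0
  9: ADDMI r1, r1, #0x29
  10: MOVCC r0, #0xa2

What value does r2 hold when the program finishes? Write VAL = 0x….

0: ✓ CMP  NZCV=0011
1: ✓ SUBLT  r3←0xf3
2: ✓ SUBPL  r3←0x34
3: ✓ MOVLT  r2←0x2d
4: ✓ CMP  NZCV=1000
5: ✓ ADDLS  r1←0x50
6: · SUBEQ
7: ✓ SUBNE  r2←0xd6
8: ✓ CMP  NZCV=0000
9: · ADDMI
10: ✓ MOVCC  r0←0xa2

VAL = 0xd6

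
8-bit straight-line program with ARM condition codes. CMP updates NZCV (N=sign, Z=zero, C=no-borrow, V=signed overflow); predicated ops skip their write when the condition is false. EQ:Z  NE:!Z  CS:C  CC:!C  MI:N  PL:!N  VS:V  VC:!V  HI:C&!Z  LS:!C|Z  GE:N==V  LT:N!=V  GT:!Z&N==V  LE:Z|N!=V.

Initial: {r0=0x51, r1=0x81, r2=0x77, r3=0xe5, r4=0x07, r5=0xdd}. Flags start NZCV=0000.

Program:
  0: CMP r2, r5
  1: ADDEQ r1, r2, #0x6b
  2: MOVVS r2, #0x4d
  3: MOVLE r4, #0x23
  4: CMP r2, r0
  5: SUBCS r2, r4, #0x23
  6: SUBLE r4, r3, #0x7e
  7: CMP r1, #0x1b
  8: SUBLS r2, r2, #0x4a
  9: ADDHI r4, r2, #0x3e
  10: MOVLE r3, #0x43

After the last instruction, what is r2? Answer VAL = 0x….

VAL = 0x4d

0: ✓ CMP  NZCV=1001
1: · ADDEQ
2: ✓ MOVVS  r2←0x4d
3: · MOVLE
4: ✓ CMP  NZCV=1000
5: · SUBCS
6: ✓ SUBLE  r4←0x67
7: ✓ CMP  NZCV=0011
8: · SUBLS
9: ✓ ADDHI  r4←0x8b
10: ✓ MOVLE  r3←0x43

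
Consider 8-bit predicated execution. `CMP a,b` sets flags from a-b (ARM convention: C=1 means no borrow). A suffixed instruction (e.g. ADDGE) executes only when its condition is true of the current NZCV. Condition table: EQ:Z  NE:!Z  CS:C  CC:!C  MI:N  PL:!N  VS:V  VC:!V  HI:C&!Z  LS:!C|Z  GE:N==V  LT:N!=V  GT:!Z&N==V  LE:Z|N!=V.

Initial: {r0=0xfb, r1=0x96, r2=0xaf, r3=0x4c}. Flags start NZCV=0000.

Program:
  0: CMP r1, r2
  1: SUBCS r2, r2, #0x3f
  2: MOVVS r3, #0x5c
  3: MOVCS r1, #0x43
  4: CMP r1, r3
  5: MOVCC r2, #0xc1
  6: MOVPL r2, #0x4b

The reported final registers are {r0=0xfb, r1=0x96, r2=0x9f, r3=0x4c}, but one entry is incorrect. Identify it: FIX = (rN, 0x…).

FIX = (r2, 0x4b)

0: ✓ CMP  NZCV=1000
1: · SUBCS
2: · MOVVS
3: · MOVCS
4: ✓ CMP  NZCV=0011
5: · MOVCC
6: ✓ MOVPL  r2←0x4b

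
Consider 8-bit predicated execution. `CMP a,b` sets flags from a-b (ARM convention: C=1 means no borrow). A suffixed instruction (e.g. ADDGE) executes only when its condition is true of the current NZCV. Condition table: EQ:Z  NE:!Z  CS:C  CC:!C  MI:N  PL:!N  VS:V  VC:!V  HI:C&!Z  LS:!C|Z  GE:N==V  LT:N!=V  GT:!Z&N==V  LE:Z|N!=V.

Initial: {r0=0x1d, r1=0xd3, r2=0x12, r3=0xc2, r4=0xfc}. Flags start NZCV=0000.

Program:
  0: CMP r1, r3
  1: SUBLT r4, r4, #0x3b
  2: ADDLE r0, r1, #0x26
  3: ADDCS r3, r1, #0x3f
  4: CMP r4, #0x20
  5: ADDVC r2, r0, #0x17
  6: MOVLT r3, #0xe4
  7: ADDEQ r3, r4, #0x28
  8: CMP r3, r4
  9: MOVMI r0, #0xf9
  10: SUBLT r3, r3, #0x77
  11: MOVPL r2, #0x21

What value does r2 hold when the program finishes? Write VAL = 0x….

0: ✓ CMP  NZCV=0010
1: · SUBLT
2: · ADDLE
3: ✓ ADDCS  r3←0x12
4: ✓ CMP  NZCV=1010
5: ✓ ADDVC  r2←0x34
6: ✓ MOVLT  r3←0xe4
7: · ADDEQ
8: ✓ CMP  NZCV=1000
9: ✓ MOVMI  r0←0xf9
10: ✓ SUBLT  r3←0x6d
11: · MOVPL

VAL = 0x34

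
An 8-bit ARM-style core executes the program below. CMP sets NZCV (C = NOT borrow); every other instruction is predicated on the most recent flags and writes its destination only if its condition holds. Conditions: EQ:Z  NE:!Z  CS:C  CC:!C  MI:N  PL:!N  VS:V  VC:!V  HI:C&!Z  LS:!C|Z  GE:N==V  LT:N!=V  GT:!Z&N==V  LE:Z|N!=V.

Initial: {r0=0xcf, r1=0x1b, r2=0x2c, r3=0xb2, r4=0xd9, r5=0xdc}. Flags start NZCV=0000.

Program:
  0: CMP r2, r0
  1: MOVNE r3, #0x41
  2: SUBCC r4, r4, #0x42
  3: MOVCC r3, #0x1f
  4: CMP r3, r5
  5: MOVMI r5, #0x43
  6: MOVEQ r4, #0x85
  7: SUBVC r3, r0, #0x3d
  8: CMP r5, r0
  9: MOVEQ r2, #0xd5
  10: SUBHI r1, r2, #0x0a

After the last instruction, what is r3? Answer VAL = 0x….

VAL = 0x92

0: ✓ CMP  NZCV=0000
1: ✓ MOVNE  r3←0x41
2: ✓ SUBCC  r4←0x97
3: ✓ MOVCC  r3←0x1f
4: ✓ CMP  NZCV=0000
5: · MOVMI
6: · MOVEQ
7: ✓ SUBVC  r3←0x92
8: ✓ CMP  NZCV=0010
9: · MOVEQ
10: ✓ SUBHI  r1←0x22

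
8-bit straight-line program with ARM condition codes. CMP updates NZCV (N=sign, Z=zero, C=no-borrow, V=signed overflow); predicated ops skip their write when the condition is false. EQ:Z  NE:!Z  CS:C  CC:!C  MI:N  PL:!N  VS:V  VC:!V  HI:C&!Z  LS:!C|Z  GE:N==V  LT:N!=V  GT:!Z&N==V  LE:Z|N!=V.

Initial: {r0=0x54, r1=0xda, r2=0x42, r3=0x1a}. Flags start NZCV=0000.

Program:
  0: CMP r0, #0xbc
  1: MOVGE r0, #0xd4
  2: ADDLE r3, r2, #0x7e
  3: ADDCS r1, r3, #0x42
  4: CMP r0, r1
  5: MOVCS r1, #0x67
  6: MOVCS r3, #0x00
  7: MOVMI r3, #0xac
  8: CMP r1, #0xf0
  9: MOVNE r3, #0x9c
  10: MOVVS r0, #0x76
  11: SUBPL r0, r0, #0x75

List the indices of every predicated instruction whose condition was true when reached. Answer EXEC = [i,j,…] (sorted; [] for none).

EXEC = [1,7,9]

0: ✓ CMP  NZCV=1001
1: ✓ MOVGE  r0←0xd4
2: · ADDLE
3: · ADDCS
4: ✓ CMP  NZCV=1000
5: · MOVCS
6: · MOVCS
7: ✓ MOVMI  r3←0xac
8: ✓ CMP  NZCV=1000
9: ✓ MOVNE  r3←0x9c
10: · MOVVS
11: · SUBPL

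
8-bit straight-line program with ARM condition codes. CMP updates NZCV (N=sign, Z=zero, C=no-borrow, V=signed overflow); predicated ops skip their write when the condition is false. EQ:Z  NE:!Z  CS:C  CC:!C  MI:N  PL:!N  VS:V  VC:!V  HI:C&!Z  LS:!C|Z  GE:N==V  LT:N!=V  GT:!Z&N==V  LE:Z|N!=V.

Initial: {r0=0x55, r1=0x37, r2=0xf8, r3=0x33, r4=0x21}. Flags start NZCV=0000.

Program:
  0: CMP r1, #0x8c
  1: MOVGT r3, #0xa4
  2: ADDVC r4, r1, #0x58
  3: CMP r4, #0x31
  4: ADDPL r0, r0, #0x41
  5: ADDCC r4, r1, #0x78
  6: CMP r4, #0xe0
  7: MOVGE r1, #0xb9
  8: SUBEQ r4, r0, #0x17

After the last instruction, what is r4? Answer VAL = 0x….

VAL = 0xaf

0: ✓ CMP  NZCV=1001
1: ✓ MOVGT  r3←0xa4
2: · ADDVC
3: ✓ CMP  NZCV=1000
4: · ADDPL
5: ✓ ADDCC  r4←0xaf
6: ✓ CMP  NZCV=1000
7: · MOVGE
8: · SUBEQ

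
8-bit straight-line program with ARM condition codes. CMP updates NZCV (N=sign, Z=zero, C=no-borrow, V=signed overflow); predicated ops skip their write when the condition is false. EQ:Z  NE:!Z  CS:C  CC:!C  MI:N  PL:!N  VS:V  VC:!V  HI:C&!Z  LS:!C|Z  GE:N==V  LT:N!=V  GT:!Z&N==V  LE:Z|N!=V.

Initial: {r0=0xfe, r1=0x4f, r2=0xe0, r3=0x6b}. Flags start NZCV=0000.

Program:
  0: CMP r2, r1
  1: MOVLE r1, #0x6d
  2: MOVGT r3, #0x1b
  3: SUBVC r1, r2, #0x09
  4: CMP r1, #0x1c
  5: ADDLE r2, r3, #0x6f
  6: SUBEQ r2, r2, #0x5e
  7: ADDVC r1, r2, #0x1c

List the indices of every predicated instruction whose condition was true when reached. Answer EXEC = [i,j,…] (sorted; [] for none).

[0] flags=1010 → (cmp)
[1] flags=1010 LE?T → r1=0x6d
[2] flags=1010 GT?F → skip
[3] flags=1010 VC?T → r1=0xd7
[4] flags=1010 → (cmp)
[5] flags=1010 LE?T → r2=0xda
[6] flags=1010 EQ?F → skip
[7] flags=1010 VC?T → r1=0xf6

EXEC = [1,3,5,7]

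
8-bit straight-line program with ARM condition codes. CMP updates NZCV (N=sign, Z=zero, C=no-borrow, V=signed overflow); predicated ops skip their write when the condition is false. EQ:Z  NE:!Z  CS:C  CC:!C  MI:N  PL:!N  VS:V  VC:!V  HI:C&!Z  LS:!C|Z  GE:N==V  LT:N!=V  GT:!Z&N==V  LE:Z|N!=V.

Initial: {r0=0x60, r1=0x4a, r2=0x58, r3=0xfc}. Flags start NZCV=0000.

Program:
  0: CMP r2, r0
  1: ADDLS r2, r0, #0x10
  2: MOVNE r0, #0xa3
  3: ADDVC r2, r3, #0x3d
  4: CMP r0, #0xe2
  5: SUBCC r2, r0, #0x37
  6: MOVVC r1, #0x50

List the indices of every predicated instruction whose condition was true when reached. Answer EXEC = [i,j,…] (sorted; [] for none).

[0] flags=1000 → (cmp)
[1] flags=1000 LS?T → r2=0x70
[2] flags=1000 NE?T → r0=0xa3
[3] flags=1000 VC?T → r2=0x39
[4] flags=1000 → (cmp)
[5] flags=1000 CC?T → r2=0x6c
[6] flags=1000 VC?T → r1=0x50

EXEC = [1,2,3,5,6]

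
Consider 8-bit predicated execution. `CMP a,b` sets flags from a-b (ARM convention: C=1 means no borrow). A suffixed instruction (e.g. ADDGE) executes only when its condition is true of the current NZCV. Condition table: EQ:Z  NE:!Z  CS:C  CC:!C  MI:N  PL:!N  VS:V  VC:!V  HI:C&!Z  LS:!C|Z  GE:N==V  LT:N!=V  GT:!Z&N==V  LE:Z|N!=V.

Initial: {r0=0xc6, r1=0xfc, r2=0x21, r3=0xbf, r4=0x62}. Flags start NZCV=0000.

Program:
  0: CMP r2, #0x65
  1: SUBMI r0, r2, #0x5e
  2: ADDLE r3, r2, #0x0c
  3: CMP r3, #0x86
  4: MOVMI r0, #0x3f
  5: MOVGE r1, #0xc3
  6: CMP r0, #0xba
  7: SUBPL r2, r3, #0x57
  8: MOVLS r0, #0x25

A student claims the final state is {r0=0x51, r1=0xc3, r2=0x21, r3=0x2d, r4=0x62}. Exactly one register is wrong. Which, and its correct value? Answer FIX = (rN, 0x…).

FIX = (r0, 0x25)

0: ✓ CMP  NZCV=1000
1: ✓ SUBMI  r0←0xc3
2: ✓ ADDLE  r3←0x2d
3: ✓ CMP  NZCV=1001
4: ✓ MOVMI  r0←0x3f
5: ✓ MOVGE  r1←0xc3
6: ✓ CMP  NZCV=1001
7: · SUBPL
8: ✓ MOVLS  r0←0x25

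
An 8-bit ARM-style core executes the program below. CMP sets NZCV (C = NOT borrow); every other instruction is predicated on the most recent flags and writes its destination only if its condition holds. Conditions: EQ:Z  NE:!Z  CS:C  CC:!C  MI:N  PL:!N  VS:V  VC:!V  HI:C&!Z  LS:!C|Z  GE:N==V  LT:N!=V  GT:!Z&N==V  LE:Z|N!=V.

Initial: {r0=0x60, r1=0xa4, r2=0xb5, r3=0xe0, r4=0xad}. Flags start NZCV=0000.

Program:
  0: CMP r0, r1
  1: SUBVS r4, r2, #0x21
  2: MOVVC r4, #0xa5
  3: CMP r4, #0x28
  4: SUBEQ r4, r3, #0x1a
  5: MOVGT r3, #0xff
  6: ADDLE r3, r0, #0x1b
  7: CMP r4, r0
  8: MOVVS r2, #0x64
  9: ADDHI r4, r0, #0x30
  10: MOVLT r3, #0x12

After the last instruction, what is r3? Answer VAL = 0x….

VAL = 0x12

0: ✓ CMP  NZCV=1001
1: ✓ SUBVS  r4←0x94
2: · MOVVC
3: ✓ CMP  NZCV=0011
4: · SUBEQ
5: · MOVGT
6: ✓ ADDLE  r3←0x7b
7: ✓ CMP  NZCV=0011
8: ✓ MOVVS  r2←0x64
9: ✓ ADDHI  r4←0x90
10: ✓ MOVLT  r3←0x12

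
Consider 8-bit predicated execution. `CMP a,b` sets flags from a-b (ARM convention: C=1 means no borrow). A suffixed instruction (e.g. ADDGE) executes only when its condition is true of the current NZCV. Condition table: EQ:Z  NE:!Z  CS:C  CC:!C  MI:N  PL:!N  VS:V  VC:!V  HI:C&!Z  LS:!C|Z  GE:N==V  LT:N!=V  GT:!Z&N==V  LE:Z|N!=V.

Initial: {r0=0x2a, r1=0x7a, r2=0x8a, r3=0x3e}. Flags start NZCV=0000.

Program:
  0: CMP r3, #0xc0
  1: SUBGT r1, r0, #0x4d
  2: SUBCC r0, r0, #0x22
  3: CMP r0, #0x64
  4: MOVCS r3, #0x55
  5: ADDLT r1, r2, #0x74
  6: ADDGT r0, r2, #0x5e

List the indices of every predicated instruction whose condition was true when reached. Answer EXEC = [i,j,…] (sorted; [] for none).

EXEC = [1,2,5]

[0] flags=0000 → (cmp)
[1] flags=0000 GT?T → r1=0xdd
[2] flags=0000 CC?T → r0=0x08
[3] flags=1000 → (cmp)
[4] flags=1000 CS?F → skip
[5] flags=1000 LT?T → r1=0xfe
[6] flags=1000 GT?F → skip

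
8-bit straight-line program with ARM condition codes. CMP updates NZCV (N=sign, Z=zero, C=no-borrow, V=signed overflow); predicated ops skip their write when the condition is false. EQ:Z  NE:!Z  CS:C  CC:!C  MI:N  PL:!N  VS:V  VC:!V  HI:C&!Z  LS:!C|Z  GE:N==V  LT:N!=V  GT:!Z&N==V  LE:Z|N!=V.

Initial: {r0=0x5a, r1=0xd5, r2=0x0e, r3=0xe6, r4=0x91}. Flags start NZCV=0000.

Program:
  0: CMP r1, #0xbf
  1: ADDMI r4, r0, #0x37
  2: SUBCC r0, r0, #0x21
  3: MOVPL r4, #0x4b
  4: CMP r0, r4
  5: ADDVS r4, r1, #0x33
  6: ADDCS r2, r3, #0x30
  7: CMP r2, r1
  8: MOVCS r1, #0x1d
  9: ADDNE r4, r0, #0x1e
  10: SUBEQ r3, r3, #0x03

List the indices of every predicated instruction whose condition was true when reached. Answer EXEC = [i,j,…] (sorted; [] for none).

[0] flags=0010 → (cmp)
[1] flags=0010 MI?F → skip
[2] flags=0010 CC?F → skip
[3] flags=0010 PL?T → r4=0x4b
[4] flags=0010 → (cmp)
[5] flags=0010 VS?F → skip
[6] flags=0010 CS?T → r2=0x16
[7] flags=0000 → (cmp)
[8] flags=0000 CS?F → skip
[9] flags=0000 NE?T → r4=0x78
[10] flags=0000 EQ?F → skip

EXEC = [3,6,9]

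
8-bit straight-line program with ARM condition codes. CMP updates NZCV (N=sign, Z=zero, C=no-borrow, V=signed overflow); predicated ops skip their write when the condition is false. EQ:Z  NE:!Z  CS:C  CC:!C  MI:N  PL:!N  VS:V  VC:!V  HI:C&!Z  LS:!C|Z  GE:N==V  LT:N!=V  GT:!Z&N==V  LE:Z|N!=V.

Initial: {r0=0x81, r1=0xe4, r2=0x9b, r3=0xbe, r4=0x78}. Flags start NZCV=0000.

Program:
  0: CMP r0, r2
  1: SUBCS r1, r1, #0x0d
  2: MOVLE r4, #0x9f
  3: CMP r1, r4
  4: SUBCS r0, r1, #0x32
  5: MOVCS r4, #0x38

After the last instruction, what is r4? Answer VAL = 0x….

VAL = 0x38

[0] flags=1000 → (cmp)
[1] flags=1000 CS?F → skip
[2] flags=1000 LE?T → r4=0x9f
[3] flags=0010 → (cmp)
[4] flags=0010 CS?T → r0=0xb2
[5] flags=0010 CS?T → r4=0x38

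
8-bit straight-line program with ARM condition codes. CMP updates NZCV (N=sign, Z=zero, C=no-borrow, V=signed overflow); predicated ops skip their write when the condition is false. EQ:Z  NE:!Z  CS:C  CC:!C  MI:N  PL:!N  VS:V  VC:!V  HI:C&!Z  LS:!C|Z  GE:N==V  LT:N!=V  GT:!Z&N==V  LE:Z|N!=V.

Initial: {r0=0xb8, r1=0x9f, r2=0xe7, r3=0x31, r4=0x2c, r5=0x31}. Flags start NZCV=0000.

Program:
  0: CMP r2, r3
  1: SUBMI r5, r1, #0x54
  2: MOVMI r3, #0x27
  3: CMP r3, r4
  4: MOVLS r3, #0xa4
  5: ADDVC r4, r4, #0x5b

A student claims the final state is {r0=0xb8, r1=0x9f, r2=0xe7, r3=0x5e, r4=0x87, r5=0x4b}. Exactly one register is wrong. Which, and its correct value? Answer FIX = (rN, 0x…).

0: ✓ CMP  NZCV=1010
1: ✓ SUBMI  r5←0x4b
2: ✓ MOVMI  r3←0x27
3: ✓ CMP  NZCV=1000
4: ✓ MOVLS  r3←0xa4
5: ✓ ADDVC  r4←0x87

FIX = (r3, 0xa4)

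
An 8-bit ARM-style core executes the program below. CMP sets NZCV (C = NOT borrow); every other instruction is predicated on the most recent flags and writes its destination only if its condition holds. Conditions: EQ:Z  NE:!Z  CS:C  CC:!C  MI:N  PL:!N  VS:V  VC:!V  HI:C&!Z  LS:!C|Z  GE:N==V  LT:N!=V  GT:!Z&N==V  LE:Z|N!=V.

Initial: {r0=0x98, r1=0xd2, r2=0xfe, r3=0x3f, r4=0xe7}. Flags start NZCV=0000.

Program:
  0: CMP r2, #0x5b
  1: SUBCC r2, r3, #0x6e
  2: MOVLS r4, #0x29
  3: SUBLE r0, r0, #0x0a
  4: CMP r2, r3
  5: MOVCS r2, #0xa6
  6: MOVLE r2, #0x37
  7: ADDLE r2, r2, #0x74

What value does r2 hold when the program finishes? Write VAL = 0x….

VAL = 0xab

0: ✓ CMP  NZCV=1010
1: · SUBCC
2: · MOVLS
3: ✓ SUBLE  r0←0x8e
4: ✓ CMP  NZCV=1010
5: ✓ MOVCS  r2←0xa6
6: ✓ MOVLE  r2←0x37
7: ✓ ADDLE  r2←0xab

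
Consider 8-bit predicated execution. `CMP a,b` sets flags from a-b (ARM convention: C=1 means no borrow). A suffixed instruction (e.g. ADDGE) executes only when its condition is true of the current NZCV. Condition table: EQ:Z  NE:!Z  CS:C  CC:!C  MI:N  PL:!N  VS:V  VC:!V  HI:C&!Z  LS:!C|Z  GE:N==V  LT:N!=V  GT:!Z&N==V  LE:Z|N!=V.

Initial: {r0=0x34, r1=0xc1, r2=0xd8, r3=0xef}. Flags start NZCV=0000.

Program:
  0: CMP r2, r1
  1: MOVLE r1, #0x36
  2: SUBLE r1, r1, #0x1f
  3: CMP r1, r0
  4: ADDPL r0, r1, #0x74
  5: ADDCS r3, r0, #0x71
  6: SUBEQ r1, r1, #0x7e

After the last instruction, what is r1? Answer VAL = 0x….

VAL = 0xc1

[0] flags=0010 → (cmp)
[1] flags=0010 LE?F → skip
[2] flags=0010 LE?F → skip
[3] flags=1010 → (cmp)
[4] flags=1010 PL?F → skip
[5] flags=1010 CS?T → r3=0xa5
[6] flags=1010 EQ?F → skip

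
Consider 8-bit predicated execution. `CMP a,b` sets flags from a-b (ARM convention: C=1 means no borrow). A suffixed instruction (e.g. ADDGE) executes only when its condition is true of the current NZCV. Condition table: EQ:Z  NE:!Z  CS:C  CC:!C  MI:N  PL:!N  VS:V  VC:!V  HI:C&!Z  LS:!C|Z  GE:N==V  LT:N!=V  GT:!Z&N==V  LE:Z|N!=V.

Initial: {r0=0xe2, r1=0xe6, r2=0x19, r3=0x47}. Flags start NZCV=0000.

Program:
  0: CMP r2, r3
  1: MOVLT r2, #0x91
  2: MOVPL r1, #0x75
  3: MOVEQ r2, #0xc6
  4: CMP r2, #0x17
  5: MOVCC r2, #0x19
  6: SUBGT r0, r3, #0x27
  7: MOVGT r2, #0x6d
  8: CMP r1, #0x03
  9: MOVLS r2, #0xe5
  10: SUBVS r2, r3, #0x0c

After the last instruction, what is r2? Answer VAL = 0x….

[0] flags=1000 → (cmp)
[1] flags=1000 LT?T → r2=0x91
[2] flags=1000 PL?F → skip
[3] flags=1000 EQ?F → skip
[4] flags=0011 → (cmp)
[5] flags=0011 CC?F → skip
[6] flags=0011 GT?F → skip
[7] flags=0011 GT?F → skip
[8] flags=1010 → (cmp)
[9] flags=1010 LS?F → skip
[10] flags=1010 VS?F → skip

VAL = 0x91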